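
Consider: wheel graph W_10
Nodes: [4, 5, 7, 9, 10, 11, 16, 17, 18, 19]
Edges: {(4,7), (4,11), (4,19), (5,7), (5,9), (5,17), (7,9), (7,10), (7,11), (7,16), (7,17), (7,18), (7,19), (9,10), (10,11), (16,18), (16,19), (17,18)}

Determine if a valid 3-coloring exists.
No, G is not 3-colorable

Odd cycle [18, 17, 5, 9, 10, 11, 4, 19, 16] needs 3 colors (χ ≥ 3).
Vertex 7 is adjacent to every vertex of [4, 5, 9, 10, 11, 16, 17, 18, 19], which already need 3 colors among themselves, so 7 needs a new color (χ ≥ 4).
Hence χ(G) ≥ 4 > 3, so no proper 3-coloring exists.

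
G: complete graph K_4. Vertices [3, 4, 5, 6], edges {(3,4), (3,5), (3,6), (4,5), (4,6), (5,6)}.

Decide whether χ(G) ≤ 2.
The clique on vertices [3, 4, 5, 6] has size 4 > 2, so it alone needs 4 colors.

No, G is not 2-colorable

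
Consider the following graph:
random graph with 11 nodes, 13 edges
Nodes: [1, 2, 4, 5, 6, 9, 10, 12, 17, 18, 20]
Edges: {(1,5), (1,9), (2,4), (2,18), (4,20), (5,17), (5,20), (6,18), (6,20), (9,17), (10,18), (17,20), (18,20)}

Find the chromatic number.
Clique number ω(G) = 3 (lower bound: χ ≥ ω).
The clique on [6, 18, 20] has size 3, forcing χ ≥ 3, and the coloring below uses 3 colors, so χ(G) = 3.
A valid 3-coloring: color 1: [2, 9, 10, 12, 20]; color 2: [1, 4, 17, 18]; color 3: [5, 6].

χ(G) = 3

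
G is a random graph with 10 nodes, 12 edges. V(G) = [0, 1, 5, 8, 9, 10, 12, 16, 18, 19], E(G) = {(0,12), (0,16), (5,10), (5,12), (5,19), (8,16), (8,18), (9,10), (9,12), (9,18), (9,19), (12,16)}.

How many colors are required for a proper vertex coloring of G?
χ(G) = 3

Clique number ω(G) = 3 (lower bound: χ ≥ ω).
The clique on [0, 12, 16] has size 3, forcing χ ≥ 3, and the coloring below uses 3 colors, so χ(G) = 3.
A valid 3-coloring: color 1: [1, 5, 9, 16]; color 2: [10, 12, 18, 19]; color 3: [0, 8].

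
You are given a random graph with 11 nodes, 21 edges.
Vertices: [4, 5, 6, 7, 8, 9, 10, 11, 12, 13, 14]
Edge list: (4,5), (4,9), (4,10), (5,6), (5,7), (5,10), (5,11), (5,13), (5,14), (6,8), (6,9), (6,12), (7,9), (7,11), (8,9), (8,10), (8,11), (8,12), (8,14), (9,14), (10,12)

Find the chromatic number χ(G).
Clique number ω(G) = 3 (lower bound: χ ≥ ω).
The clique on [8, 10, 12] has size 3, forcing χ ≥ 3, and the coloring below uses 3 colors, so χ(G) = 3.
A valid 3-coloring: color 1: [5, 9, 12]; color 2: [6, 10, 11, 13, 14]; color 3: [4, 7, 8].

χ(G) = 3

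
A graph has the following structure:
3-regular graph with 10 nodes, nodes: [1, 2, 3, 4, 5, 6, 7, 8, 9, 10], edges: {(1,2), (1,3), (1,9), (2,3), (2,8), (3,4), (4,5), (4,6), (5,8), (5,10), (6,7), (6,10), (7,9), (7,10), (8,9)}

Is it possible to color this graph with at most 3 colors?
Yes, G is 3-colorable

A valid 3-coloring: color 1: [1, 4, 7, 8]; color 2: [3, 9, 10]; color 3: [2, 5, 6].
(χ(G) = 3 ≤ 3.)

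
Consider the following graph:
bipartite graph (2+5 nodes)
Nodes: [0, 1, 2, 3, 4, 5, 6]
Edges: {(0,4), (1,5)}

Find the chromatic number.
Clique number ω(G) = 2 (lower bound: χ ≥ ω).
The graph is bipartite (no odd cycle), so 2 colors suffice: χ(G) = 2.
A valid 2-coloring: color 1: [2, 3, 4, 5, 6]; color 2: [0, 1].

χ(G) = 2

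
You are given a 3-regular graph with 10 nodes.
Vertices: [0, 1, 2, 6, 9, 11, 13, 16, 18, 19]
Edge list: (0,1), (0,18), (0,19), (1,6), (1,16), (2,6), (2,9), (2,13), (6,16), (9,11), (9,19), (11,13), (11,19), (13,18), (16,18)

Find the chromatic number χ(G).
χ(G) = 3

Clique number ω(G) = 3 (lower bound: χ ≥ ω).
The clique on [1, 6, 16] has size 3, forcing χ ≥ 3, and the coloring below uses 3 colors, so χ(G) = 3.
A valid 3-coloring: color 1: [1, 2, 11, 18]; color 2: [0, 6, 9, 13]; color 3: [16, 19].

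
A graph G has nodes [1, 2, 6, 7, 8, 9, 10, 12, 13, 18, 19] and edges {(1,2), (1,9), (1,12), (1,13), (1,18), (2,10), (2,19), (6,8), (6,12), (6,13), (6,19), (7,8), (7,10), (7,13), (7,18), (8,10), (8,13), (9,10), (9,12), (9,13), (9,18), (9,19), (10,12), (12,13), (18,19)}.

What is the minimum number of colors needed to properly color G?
Clique number ω(G) = 4 (lower bound: χ ≥ ω).
The clique on [1, 9, 12, 13] has size 4, forcing χ ≥ 4, and the coloring below uses 4 colors, so χ(G) = 4.
A valid 4-coloring: color 1: [2, 6, 7, 9]; color 2: [10, 13, 18]; color 3: [1, 8, 19]; color 4: [12].

χ(G) = 4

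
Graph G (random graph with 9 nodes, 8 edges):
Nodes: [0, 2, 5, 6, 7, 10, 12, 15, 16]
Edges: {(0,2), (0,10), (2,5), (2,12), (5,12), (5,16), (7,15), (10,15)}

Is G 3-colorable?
A valid 3-coloring: color 1: [0, 5, 6, 15]; color 2: [2, 7, 10, 16]; color 3: [12].
(χ(G) = 3 ≤ 3.)

Yes, G is 3-colorable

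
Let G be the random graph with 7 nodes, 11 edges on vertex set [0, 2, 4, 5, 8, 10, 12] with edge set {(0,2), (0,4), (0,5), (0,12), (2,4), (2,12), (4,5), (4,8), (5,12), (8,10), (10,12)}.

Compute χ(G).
χ(G) = 3

Clique number ω(G) = 3 (lower bound: χ ≥ ω).
The clique on [0, 2, 4] has size 3, forcing χ ≥ 3, and the coloring below uses 3 colors, so χ(G) = 3.
A valid 3-coloring: color 1: [4, 12]; color 2: [0, 8]; color 3: [2, 5, 10].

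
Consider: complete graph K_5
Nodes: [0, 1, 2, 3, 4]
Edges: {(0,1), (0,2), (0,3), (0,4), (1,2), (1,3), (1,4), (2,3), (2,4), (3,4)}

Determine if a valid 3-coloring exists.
The clique on vertices [0, 1, 2, 3, 4] has size 5 > 3, so it alone needs 5 colors.

No, G is not 3-colorable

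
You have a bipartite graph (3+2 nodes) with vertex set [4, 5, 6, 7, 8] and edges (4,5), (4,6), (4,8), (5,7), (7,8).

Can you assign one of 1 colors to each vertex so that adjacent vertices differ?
No, G is not 1-colorable

Edge (4,8) forces its endpoints to differ, so 1 color is not enough.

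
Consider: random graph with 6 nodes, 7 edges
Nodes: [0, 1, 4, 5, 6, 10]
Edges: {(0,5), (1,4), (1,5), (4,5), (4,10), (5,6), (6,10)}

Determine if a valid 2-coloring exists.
No, G is not 2-colorable

The clique on vertices [1, 4, 5] has size 3 > 2, so it alone needs 3 colors.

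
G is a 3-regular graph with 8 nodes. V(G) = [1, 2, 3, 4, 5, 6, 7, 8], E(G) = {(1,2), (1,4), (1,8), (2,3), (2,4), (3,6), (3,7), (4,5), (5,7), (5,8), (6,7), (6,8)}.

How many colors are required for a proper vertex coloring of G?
χ(G) = 3

Clique number ω(G) = 3 (lower bound: χ ≥ ω).
The clique on [1, 2, 4] has size 3, forcing χ ≥ 3, and the coloring below uses 3 colors, so χ(G) = 3.
A valid 3-coloring: color 1: [3, 4, 8]; color 2: [2, 7]; color 3: [1, 5, 6].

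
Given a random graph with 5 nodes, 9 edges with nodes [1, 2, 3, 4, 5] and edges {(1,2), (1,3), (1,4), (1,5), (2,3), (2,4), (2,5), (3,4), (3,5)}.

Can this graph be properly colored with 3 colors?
No, G is not 3-colorable

The clique on vertices [1, 2, 3, 4] has size 4 > 3, so it alone needs 4 colors.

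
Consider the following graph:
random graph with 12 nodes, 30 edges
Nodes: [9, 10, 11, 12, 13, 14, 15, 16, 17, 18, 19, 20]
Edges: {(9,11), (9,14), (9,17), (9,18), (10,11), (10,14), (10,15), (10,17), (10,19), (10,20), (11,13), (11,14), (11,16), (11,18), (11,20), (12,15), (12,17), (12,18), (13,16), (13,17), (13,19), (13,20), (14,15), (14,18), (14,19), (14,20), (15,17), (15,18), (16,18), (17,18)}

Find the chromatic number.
χ(G) = 4

Clique number ω(G) = 4 (lower bound: χ ≥ ω).
The clique on [9, 11, 14, 18] has size 4, forcing χ ≥ 4, and the coloring below uses 4 colors, so χ(G) = 4.
A valid 4-coloring: color 1: [12, 13, 14]; color 2: [10, 18]; color 3: [11, 17, 19]; color 4: [9, 15, 16, 20].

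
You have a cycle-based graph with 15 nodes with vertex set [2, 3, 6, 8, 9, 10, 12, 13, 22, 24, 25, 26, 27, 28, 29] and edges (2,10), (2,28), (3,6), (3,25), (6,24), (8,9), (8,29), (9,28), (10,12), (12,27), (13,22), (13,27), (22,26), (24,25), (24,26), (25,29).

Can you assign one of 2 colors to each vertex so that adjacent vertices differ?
Odd cycle [9, 28, 2, 10, 12, 27, 13, 22, 26, 24, 25, 29, 8] needs 3 colors (χ ≥ 3).
Hence χ(G) ≥ 3 > 2, so no proper 2-coloring exists.

No, G is not 2-colorable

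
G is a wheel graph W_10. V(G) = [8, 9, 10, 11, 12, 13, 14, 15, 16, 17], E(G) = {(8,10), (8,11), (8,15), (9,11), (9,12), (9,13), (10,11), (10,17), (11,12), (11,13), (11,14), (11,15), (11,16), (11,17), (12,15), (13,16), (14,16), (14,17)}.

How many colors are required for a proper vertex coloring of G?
Clique number ω(G) = 3 (lower bound: χ ≥ ω).
Odd cycle [14, 16, 13, 9, 12, 15, 8, 10, 17] needs 3 colors (χ ≥ 3).
Vertex 11 is adjacent to every vertex of [8, 9, 10, 12, 13, 14, 15, 16, 17], which already need 3 colors among themselves, so 11 needs a new color (χ ≥ 4).
The coloring below uses 4 colors, so χ(G) = 4.
A valid 4-coloring: color 1: [11]; color 2: [10, 12, 13, 14]; color 3: [9, 15, 16, 17]; color 4: [8].

χ(G) = 4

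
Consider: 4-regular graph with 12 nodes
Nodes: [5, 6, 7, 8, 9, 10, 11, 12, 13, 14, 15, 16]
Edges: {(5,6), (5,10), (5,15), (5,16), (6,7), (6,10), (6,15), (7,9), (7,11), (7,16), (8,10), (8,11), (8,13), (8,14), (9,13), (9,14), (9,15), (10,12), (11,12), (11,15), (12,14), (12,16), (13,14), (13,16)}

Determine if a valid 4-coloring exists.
Yes, G is 4-colorable

A valid 4-coloring: color 1: [5, 8, 9, 12]; color 2: [6, 11, 14, 16]; color 3: [7, 10, 13, 15].
(χ(G) = 3 ≤ 4.)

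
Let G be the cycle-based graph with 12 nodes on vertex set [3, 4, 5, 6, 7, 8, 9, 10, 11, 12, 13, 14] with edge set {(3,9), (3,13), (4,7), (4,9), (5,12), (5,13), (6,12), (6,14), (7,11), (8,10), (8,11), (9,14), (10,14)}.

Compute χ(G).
Clique number ω(G) = 2 (lower bound: χ ≥ ω).
Odd cycle [14, 10, 8, 11, 7, 4, 9] needs 3 colors (χ ≥ 3).
The coloring below uses 3 colors, so χ(G) = 3.
A valid 3-coloring: color 1: [9, 10, 11, 12, 13]; color 2: [3, 4, 5, 8, 14]; color 3: [6, 7].

χ(G) = 3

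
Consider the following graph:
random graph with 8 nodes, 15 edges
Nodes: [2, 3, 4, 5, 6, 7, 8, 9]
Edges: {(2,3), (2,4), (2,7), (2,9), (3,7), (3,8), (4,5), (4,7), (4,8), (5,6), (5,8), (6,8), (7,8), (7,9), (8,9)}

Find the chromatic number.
Clique number ω(G) = 3 (lower bound: χ ≥ ω).
The clique on [4, 5, 8] has size 3, forcing χ ≥ 3, and the coloring below uses 3 colors, so χ(G) = 3.
A valid 3-coloring: color 1: [2, 8]; color 2: [5, 7]; color 3: [3, 4, 6, 9].

χ(G) = 3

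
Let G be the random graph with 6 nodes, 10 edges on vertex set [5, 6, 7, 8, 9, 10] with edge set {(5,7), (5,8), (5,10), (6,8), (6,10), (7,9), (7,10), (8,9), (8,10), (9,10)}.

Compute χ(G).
χ(G) = 3

Clique number ω(G) = 3 (lower bound: χ ≥ ω).
The clique on [8, 9, 10] has size 3, forcing χ ≥ 3, and the coloring below uses 3 colors, so χ(G) = 3.
A valid 3-coloring: color 1: [10]; color 2: [7, 8]; color 3: [5, 6, 9].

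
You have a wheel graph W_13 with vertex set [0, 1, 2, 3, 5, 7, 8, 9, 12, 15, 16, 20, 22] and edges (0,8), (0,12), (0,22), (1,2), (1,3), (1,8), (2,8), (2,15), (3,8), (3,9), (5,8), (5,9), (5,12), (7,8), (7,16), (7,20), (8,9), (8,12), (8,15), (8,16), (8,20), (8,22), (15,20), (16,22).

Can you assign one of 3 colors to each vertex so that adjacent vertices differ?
A valid 3-coloring: color 1: [8]; color 2: [0, 2, 3, 5, 16, 20]; color 3: [1, 7, 9, 12, 15, 22].
(χ(G) = 3 ≤ 3.)

Yes, G is 3-colorable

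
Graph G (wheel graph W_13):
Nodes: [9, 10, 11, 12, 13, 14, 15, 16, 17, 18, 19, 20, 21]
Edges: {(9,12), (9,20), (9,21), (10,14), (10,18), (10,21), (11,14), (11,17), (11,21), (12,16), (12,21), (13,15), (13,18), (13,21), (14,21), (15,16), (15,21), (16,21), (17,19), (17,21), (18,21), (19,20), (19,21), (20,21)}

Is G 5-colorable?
Yes, G is 5-colorable

A valid 5-coloring: color 1: [21]; color 2: [12, 14, 15, 17, 18, 20]; color 3: [9, 10, 11, 13, 16, 19].
(χ(G) = 3 ≤ 5.)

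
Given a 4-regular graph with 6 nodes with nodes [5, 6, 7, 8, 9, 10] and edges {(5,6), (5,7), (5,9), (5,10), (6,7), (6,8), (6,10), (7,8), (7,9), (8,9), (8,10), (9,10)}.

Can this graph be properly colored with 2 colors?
The clique on vertices [8, 9, 10] has size 3 > 2, so it alone needs 3 colors.

No, G is not 2-colorable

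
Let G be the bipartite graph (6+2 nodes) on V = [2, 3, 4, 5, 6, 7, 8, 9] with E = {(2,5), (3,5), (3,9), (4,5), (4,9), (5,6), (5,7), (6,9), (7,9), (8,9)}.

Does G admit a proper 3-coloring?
Yes, G is 3-colorable

A valid 3-coloring: color 1: [5, 9]; color 2: [2, 3, 4, 6, 7, 8].
(χ(G) = 2 ≤ 3.)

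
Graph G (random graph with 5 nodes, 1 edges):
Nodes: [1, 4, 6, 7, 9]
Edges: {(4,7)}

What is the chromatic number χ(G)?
χ(G) = 2

Clique number ω(G) = 2 (lower bound: χ ≥ ω).
The graph is bipartite (no odd cycle), so 2 colors suffice: χ(G) = 2.
A valid 2-coloring: color 1: [1, 6, 7, 9]; color 2: [4].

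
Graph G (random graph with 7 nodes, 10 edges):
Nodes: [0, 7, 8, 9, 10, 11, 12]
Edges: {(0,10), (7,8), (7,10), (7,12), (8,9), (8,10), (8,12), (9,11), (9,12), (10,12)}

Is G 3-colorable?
No, G is not 3-colorable

The clique on vertices [7, 8, 10, 12] has size 4 > 3, so it alone needs 4 colors.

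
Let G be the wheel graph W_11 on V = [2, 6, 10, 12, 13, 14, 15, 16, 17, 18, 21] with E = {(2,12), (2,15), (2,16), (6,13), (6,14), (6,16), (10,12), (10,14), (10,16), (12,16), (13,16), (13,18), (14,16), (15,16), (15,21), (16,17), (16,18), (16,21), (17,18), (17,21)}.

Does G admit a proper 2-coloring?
The clique on vertices [2, 12, 16] has size 3 > 2, so it alone needs 3 colors.

No, G is not 2-colorable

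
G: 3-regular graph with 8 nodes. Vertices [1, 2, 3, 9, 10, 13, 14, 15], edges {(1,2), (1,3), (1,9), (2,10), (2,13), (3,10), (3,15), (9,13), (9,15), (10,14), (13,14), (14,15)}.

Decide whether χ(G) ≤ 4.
Yes, G is 4-colorable

A valid 4-coloring: color 1: [2, 3, 9, 14]; color 2: [1, 10, 13, 15].
(χ(G) = 2 ≤ 4.)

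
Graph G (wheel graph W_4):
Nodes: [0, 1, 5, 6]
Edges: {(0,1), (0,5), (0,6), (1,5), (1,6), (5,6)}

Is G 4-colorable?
Yes, G is 4-colorable

A valid 4-coloring: color 1: [0]; color 2: [6]; color 3: [5]; color 4: [1].
(χ(G) = 4 ≤ 4.)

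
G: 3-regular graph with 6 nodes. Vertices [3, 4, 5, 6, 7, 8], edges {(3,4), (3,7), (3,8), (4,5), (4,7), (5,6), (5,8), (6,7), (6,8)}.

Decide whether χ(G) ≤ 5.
A valid 5-coloring: color 1: [3, 6]; color 2: [4, 8]; color 3: [5, 7].
(χ(G) = 3 ≤ 5.)

Yes, G is 5-colorable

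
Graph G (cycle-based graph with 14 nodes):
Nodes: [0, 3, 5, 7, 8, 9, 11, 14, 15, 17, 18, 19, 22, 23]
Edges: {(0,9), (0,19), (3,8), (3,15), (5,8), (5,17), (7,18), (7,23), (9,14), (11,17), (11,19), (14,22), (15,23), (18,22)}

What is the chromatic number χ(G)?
χ(G) = 2

Clique number ω(G) = 2 (lower bound: χ ≥ ω).
The graph is bipartite (no odd cycle), so 2 colors suffice: χ(G) = 2.
A valid 2-coloring: color 1: [7, 8, 9, 15, 17, 19, 22]; color 2: [0, 3, 5, 11, 14, 18, 23].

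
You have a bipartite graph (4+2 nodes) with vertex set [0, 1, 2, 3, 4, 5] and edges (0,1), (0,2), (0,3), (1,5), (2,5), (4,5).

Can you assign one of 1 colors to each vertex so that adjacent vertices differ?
Edge (0,1) forces its endpoints to differ, so 1 color is not enough.

No, G is not 1-colorable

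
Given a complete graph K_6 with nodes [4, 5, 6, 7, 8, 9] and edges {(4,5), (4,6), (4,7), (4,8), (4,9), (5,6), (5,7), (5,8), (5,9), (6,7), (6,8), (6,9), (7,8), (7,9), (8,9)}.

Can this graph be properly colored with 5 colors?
No, G is not 5-colorable

The clique on vertices [4, 5, 6, 7, 8, 9] has size 6 > 5, so it alone needs 6 colors.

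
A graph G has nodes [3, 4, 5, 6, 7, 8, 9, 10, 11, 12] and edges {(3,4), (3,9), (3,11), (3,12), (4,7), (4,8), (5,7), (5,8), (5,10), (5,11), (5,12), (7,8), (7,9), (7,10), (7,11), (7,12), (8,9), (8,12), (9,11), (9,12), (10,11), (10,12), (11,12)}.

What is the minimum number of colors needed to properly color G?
χ(G) = 5

Clique number ω(G) = 5 (lower bound: χ ≥ ω).
The clique on [5, 7, 10, 11, 12] has size 5, forcing χ ≥ 5, and the coloring below uses 5 colors, so χ(G) = 5.
A valid 5-coloring: color 1: [4, 6, 12]; color 2: [3, 7]; color 3: [8, 11]; color 4: [5, 9]; color 5: [10].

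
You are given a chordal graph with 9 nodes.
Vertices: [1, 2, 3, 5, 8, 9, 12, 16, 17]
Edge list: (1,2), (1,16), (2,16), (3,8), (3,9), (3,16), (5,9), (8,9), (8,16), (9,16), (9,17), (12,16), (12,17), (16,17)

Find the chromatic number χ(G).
Clique number ω(G) = 4 (lower bound: χ ≥ ω).
The clique on [3, 8, 9, 16] has size 4, forcing χ ≥ 4, and the coloring below uses 4 colors, so χ(G) = 4.
A valid 4-coloring: color 1: [5, 16]; color 2: [1, 9, 12]; color 3: [2, 8, 17]; color 4: [3].

χ(G) = 4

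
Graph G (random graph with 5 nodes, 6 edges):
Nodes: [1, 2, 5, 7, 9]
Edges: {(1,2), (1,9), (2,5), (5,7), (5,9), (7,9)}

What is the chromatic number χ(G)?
Clique number ω(G) = 3 (lower bound: χ ≥ ω).
The clique on [5, 7, 9] has size 3, forcing χ ≥ 3, and the coloring below uses 3 colors, so χ(G) = 3.
A valid 3-coloring: color 1: [1, 5]; color 2: [2, 9]; color 3: [7].

χ(G) = 3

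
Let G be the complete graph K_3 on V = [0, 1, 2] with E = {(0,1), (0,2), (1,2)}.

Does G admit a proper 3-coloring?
A valid 3-coloring: color 1: [2]; color 2: [0]; color 3: [1].
(χ(G) = 3 ≤ 3.)

Yes, G is 3-colorable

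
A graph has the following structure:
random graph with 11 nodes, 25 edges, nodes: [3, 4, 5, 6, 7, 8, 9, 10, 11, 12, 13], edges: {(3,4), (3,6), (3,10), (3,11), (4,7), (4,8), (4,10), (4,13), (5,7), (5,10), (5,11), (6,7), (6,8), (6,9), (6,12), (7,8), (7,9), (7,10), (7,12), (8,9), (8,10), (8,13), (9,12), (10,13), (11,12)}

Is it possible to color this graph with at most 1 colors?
The clique on vertices [4, 8, 10, 13] has size 4 > 1, so it alone needs 4 colors.

No, G is not 1-colorable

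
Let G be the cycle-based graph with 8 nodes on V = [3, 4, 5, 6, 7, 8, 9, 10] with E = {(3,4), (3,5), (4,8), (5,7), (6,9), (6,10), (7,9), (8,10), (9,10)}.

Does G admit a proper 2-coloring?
No, G is not 2-colorable

The clique on vertices [6, 9, 10] has size 3 > 2, so it alone needs 3 colors.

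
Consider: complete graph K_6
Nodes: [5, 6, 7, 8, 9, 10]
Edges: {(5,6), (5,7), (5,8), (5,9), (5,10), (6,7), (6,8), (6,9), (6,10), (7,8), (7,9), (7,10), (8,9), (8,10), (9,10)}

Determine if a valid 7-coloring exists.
A valid 7-coloring: color 1: [7]; color 2: [6]; color 3: [10]; color 4: [8]; color 5: [5]; color 6: [9].
(χ(G) = 6 ≤ 7.)

Yes, G is 7-colorable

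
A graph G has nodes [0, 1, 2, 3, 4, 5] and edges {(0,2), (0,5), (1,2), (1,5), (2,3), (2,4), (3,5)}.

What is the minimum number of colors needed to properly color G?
χ(G) = 2

Clique number ω(G) = 2 (lower bound: χ ≥ ω).
The graph is bipartite (no odd cycle), so 2 colors suffice: χ(G) = 2.
A valid 2-coloring: color 1: [2, 5]; color 2: [0, 1, 3, 4].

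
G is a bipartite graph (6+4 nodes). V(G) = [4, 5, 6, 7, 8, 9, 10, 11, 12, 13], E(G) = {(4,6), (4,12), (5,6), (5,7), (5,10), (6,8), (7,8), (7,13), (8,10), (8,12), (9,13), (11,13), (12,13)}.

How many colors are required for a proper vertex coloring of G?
Clique number ω(G) = 2 (lower bound: χ ≥ ω).
The graph is bipartite (no odd cycle), so 2 colors suffice: χ(G) = 2.
A valid 2-coloring: color 1: [4, 5, 8, 13]; color 2: [6, 7, 9, 10, 11, 12].

χ(G) = 2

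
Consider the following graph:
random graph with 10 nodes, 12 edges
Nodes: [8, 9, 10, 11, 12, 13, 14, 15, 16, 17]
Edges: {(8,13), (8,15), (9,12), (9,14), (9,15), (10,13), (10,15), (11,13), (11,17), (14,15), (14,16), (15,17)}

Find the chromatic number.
χ(G) = 3

Clique number ω(G) = 3 (lower bound: χ ≥ ω).
The clique on [9, 14, 15] has size 3, forcing χ ≥ 3, and the coloring below uses 3 colors, so χ(G) = 3.
A valid 3-coloring: color 1: [12, 13, 15, 16]; color 2: [8, 9, 10, 11]; color 3: [14, 17].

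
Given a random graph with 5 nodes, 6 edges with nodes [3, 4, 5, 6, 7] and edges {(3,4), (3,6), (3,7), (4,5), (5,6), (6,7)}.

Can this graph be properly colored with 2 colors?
No, G is not 2-colorable

The clique on vertices [3, 6, 7] has size 3 > 2, so it alone needs 3 colors.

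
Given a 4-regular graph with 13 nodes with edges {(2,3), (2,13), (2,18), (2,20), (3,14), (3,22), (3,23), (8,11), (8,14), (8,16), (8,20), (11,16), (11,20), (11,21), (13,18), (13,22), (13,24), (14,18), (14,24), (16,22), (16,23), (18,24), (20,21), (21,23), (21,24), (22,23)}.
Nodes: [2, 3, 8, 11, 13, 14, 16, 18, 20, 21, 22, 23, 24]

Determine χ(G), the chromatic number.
χ(G) = 4

Clique number ω(G) = 3 (lower bound: χ ≥ ω).
Suppose a proper 3-coloring c exists. The clique [2, 13, 18] takes 3 distinct colors; by symmetry let c(2) = 1, c(13) = 2, c(18) = 3.
- Vertex 24: neighbors [13, 18] already have colors [2, 3] ⇒ c(24) = 1.
- Vertex 14: neighbors [24, 18] already have colors [1, 3] ⇒ c(14) = 2.
- Vertex 3: neighbors [2, 14] already have colors [1, 2] ⇒ c(3) = 3.
- Vertex 22: neighbors [13, 3] already have colors [2, 3] ⇒ c(22) = 1.
- Vertex 23: neighbors [22, 3] already have colors [1, 3] ⇒ c(23) = 2.
- Vertex 16: neighbors [22, 23] already have colors [1, 2] ⇒ c(16) = 3.
- Vertex 8: neighbors [14, 16] already have colors [2, 3] ⇒ c(8) = 1.
- Vertex 11: neighbors [8, 16] already have colors [1, 3] ⇒ c(11) = 2.
- Vertex 20: neighbors [2, 11] already have colors [1, 2] ⇒ c(20) = 3.
- Vertex 21: neighbors [24, 11, 20] already have colors [1, 2, 3] — all 3 colors blocked. Contradiction.
The forced assignments end in a contradiction, so G has no proper 3-coloring (χ ≥ 4).
The coloring below uses 4 colors, so χ(G) = 4.
A valid 4-coloring: color 1: [2, 8, 21, 22]; color 2: [3, 16, 20, 24]; color 3: [11, 13, 14, 23]; color 4: [18].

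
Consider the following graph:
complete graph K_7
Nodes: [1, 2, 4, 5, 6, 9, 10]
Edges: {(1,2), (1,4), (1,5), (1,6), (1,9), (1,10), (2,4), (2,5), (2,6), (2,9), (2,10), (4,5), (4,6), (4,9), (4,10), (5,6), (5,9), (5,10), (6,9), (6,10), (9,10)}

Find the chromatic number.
Clique number ω(G) = 7 (lower bound: χ ≥ ω).
The clique on [1, 2, 4, 5, 6, 9, 10] has size 7, forcing χ ≥ 7, and the coloring below uses 7 colors, so χ(G) = 7.
A valid 7-coloring: color 1: [4]; color 2: [1]; color 3: [6]; color 4: [5]; color 5: [2]; color 6: [10]; color 7: [9].

χ(G) = 7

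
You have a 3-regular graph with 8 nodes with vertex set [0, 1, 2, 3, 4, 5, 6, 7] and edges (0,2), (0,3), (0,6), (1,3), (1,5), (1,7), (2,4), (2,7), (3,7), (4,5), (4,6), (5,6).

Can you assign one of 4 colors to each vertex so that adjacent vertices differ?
A valid 4-coloring: color 1: [0, 5, 7]; color 2: [2, 3, 6]; color 3: [1, 4].
(χ(G) = 3 ≤ 4.)

Yes, G is 4-colorable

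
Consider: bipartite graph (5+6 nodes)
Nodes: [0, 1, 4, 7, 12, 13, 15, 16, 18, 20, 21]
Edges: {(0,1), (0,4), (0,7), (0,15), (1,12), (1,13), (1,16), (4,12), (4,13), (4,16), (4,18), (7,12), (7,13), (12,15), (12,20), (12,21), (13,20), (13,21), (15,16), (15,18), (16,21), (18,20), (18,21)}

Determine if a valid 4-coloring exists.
Yes, G is 4-colorable

A valid 4-coloring: color 1: [0, 12, 13, 16, 18]; color 2: [1, 4, 7, 15, 20, 21].
(χ(G) = 2 ≤ 4.)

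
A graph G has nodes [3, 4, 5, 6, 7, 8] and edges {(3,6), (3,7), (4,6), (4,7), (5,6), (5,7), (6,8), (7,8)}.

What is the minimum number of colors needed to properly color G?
χ(G) = 2

Clique number ω(G) = 2 (lower bound: χ ≥ ω).
The graph is bipartite (no odd cycle), so 2 colors suffice: χ(G) = 2.
A valid 2-coloring: color 1: [6, 7]; color 2: [3, 4, 5, 8].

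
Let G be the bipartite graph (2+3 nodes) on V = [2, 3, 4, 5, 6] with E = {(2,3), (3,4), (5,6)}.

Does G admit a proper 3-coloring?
Yes, G is 3-colorable

A valid 3-coloring: color 1: [3, 5]; color 2: [2, 4, 6].
(χ(G) = 2 ≤ 3.)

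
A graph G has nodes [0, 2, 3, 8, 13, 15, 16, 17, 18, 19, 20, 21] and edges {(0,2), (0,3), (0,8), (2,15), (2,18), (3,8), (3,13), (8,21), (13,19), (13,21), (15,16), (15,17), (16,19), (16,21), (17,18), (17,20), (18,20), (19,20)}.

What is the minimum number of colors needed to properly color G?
χ(G) = 3

Clique number ω(G) = 3 (lower bound: χ ≥ ω).
The clique on [0, 3, 8] has size 3, forcing χ ≥ 3, and the coloring below uses 3 colors, so χ(G) = 3.
A valid 3-coloring: color 1: [2, 8, 13, 16, 17]; color 2: [3, 15, 18, 19, 21]; color 3: [0, 20].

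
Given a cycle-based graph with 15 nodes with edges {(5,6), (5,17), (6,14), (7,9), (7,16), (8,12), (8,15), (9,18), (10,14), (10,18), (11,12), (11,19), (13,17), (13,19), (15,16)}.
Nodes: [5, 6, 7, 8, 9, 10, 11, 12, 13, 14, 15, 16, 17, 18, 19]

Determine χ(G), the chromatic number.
χ(G) = 3

Clique number ω(G) = 2 (lower bound: χ ≥ ω).
Odd cycle [16, 7, 9, 18, 10, 14, 6, 5, 17, 13, 19, 11, 12, 8, 15] needs 3 colors (χ ≥ 3).
The coloring below uses 3 colors, so χ(G) = 3.
A valid 3-coloring: color 1: [6, 8, 9, 10, 16, 17, 19]; color 2: [5, 7, 11, 13, 14, 15, 18]; color 3: [12].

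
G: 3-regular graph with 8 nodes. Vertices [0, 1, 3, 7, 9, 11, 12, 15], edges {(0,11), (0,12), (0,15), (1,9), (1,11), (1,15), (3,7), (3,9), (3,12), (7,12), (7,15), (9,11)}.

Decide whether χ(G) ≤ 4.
A valid 4-coloring: color 1: [3, 11, 15]; color 2: [0, 7, 9]; color 3: [1, 12].
(χ(G) = 3 ≤ 4.)

Yes, G is 4-colorable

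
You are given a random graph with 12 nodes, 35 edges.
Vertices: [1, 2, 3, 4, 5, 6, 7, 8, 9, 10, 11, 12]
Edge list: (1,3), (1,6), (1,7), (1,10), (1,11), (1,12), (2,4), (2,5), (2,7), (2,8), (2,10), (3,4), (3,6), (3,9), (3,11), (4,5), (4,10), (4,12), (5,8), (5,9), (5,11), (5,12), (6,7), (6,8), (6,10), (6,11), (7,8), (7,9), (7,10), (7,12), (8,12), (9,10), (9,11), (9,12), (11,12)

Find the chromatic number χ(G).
χ(G) = 4

Clique number ω(G) = 4 (lower bound: χ ≥ ω).
The clique on [1, 3, 6, 11] has size 4, forcing χ ≥ 4, and the coloring below uses 4 colors, so χ(G) = 4.
A valid 4-coloring: color 1: [4, 7, 11]; color 2: [2, 6, 12]; color 3: [1, 8, 9]; color 4: [3, 5, 10].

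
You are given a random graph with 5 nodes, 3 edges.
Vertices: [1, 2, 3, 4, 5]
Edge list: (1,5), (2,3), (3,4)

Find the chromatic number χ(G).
Clique number ω(G) = 2 (lower bound: χ ≥ ω).
The graph is bipartite (no odd cycle), so 2 colors suffice: χ(G) = 2.
A valid 2-coloring: color 1: [3, 5]; color 2: [1, 2, 4].

χ(G) = 2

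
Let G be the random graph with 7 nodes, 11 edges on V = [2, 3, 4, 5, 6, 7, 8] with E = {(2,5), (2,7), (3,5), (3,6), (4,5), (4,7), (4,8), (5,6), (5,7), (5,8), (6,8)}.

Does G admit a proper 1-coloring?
The clique on vertices [2, 5, 7] has size 3 > 1, so it alone needs 3 colors.

No, G is not 1-colorable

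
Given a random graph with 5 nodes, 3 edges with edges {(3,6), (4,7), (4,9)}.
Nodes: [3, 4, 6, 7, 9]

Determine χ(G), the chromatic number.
χ(G) = 2

Clique number ω(G) = 2 (lower bound: χ ≥ ω).
The graph is bipartite (no odd cycle), so 2 colors suffice: χ(G) = 2.
A valid 2-coloring: color 1: [3, 4]; color 2: [6, 7, 9].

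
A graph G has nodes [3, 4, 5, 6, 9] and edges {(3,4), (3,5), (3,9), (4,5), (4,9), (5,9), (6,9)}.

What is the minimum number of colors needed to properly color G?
χ(G) = 4

Clique number ω(G) = 4 (lower bound: χ ≥ ω).
The clique on [3, 4, 5, 9] has size 4, forcing χ ≥ 4, and the coloring below uses 4 colors, so χ(G) = 4.
A valid 4-coloring: color 1: [9]; color 2: [5, 6]; color 3: [4]; color 4: [3].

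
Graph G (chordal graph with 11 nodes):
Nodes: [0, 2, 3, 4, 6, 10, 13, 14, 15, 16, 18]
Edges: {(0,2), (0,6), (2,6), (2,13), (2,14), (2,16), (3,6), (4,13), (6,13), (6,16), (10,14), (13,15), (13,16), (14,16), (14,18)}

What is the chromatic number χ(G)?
χ(G) = 4

Clique number ω(G) = 4 (lower bound: χ ≥ ω).
The clique on [2, 6, 13, 16] has size 4, forcing χ ≥ 4, and the coloring below uses 4 colors, so χ(G) = 4.
A valid 4-coloring: color 1: [2, 3, 4, 10, 15, 18]; color 2: [6, 14]; color 3: [0, 13]; color 4: [16].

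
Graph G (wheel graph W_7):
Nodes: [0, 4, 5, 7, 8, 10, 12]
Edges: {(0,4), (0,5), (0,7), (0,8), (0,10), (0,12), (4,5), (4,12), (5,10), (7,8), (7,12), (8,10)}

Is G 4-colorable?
Yes, G is 4-colorable

A valid 4-coloring: color 1: [0]; color 2: [4, 7, 10]; color 3: [5, 8, 12].
(χ(G) = 3 ≤ 4.)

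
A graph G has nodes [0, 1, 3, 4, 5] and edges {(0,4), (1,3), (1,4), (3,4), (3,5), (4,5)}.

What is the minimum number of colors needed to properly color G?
χ(G) = 3

Clique number ω(G) = 3 (lower bound: χ ≥ ω).
The clique on [1, 3, 4] has size 3, forcing χ ≥ 3, and the coloring below uses 3 colors, so χ(G) = 3.
A valid 3-coloring: color 1: [4]; color 2: [0, 3]; color 3: [1, 5].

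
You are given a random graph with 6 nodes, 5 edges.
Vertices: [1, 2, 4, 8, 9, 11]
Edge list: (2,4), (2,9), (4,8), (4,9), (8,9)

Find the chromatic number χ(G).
χ(G) = 3

Clique number ω(G) = 3 (lower bound: χ ≥ ω).
The clique on [4, 8, 9] has size 3, forcing χ ≥ 3, and the coloring below uses 3 colors, so χ(G) = 3.
A valid 3-coloring: color 1: [1, 9, 11]; color 2: [4]; color 3: [2, 8].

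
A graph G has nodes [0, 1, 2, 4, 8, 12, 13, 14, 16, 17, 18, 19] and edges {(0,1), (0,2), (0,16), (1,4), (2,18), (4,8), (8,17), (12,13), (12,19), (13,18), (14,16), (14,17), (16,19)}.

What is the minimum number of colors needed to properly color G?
χ(G) = 3

Clique number ω(G) = 2 (lower bound: χ ≥ ω).
Odd cycle [1, 4, 8, 17, 14, 16, 0] needs 3 colors (χ ≥ 3).
The coloring below uses 3 colors, so χ(G) = 3.
A valid 3-coloring: color 1: [0, 4, 13, 17, 19]; color 2: [1, 8, 12, 16, 18]; color 3: [2, 14].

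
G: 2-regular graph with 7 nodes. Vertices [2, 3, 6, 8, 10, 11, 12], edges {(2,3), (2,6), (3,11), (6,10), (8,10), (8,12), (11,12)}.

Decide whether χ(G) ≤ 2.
No, G is not 2-colorable

Odd cycle [11, 12, 8, 10, 6, 2, 3] needs 3 colors (χ ≥ 3).
Hence χ(G) ≥ 3 > 2, so no proper 2-coloring exists.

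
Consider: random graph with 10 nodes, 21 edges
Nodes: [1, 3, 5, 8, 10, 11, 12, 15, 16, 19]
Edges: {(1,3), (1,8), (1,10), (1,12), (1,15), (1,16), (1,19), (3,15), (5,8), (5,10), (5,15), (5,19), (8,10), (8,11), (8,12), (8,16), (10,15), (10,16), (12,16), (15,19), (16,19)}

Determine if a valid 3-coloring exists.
The clique on vertices [1, 8, 10, 16] has size 4 > 3, so it alone needs 4 colors.

No, G is not 3-colorable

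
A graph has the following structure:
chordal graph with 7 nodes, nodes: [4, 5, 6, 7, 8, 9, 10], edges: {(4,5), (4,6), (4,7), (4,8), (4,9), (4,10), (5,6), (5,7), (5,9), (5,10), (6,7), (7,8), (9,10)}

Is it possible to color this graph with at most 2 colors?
No, G is not 2-colorable

The clique on vertices [4, 5, 9, 10] has size 4 > 2, so it alone needs 4 colors.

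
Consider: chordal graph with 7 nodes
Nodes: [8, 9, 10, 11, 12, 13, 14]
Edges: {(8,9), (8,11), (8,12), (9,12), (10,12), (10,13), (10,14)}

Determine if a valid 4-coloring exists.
A valid 4-coloring: color 1: [11, 12, 13, 14]; color 2: [8, 10]; color 3: [9].
(χ(G) = 3 ≤ 4.)

Yes, G is 4-colorable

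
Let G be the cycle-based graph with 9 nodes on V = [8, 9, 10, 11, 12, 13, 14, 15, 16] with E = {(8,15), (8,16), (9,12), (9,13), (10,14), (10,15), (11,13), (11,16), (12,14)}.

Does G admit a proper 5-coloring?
Yes, G is 5-colorable

A valid 5-coloring: color 1: [9, 11, 14, 15]; color 2: [10, 12, 13, 16]; color 3: [8].
(χ(G) = 3 ≤ 5.)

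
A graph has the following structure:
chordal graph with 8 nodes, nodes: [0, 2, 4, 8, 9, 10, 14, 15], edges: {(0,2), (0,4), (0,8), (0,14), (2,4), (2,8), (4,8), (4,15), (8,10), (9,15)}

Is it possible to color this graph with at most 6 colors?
Yes, G is 6-colorable

A valid 6-coloring: color 1: [4, 9, 10, 14]; color 2: [8, 15]; color 3: [0]; color 4: [2].
(χ(G) = 4 ≤ 6.)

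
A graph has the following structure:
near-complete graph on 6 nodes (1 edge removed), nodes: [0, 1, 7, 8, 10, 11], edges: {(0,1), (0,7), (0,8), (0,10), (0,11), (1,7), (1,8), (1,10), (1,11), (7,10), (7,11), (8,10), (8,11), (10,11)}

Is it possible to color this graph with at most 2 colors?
No, G is not 2-colorable

The clique on vertices [0, 1, 8, 10, 11] has size 5 > 2, so it alone needs 5 colors.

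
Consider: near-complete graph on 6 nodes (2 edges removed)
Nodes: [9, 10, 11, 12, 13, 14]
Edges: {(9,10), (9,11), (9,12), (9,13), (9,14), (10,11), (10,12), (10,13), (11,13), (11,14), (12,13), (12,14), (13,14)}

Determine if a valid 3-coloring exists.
No, G is not 3-colorable

The clique on vertices [9, 10, 11, 13] has size 4 > 3, so it alone needs 4 colors.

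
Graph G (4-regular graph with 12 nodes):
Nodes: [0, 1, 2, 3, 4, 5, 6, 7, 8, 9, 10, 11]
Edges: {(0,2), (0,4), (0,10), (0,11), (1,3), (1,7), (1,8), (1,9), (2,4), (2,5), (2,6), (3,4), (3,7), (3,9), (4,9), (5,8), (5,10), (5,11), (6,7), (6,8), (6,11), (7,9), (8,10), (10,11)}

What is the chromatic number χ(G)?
Clique number ω(G) = 4 (lower bound: χ ≥ ω).
The clique on [1, 3, 7, 9] has size 4, forcing χ ≥ 4, and the coloring below uses 4 colors, so χ(G) = 4.
A valid 4-coloring: color 1: [4, 7, 8, 11]; color 2: [0, 1, 5, 6]; color 3: [2, 9, 10]; color 4: [3].

χ(G) = 4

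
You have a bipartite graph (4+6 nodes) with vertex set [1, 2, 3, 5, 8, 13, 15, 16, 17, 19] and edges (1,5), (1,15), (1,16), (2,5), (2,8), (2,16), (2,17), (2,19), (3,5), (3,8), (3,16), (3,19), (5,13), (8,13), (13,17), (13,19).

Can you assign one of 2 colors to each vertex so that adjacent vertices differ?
Yes, G is 2-colorable

A valid 2-coloring: color 1: [1, 2, 3, 13]; color 2: [5, 8, 15, 16, 17, 19].
(χ(G) = 2 ≤ 2.)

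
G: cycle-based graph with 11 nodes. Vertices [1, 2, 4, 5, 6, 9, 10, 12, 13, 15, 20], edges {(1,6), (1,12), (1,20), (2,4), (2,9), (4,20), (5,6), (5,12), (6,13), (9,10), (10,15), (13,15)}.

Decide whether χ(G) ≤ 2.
Odd cycle [6, 13, 15, 10, 9, 2, 4, 20, 1] needs 3 colors (χ ≥ 3).
Hence χ(G) ≥ 3 > 2, so no proper 2-coloring exists.

No, G is not 2-colorable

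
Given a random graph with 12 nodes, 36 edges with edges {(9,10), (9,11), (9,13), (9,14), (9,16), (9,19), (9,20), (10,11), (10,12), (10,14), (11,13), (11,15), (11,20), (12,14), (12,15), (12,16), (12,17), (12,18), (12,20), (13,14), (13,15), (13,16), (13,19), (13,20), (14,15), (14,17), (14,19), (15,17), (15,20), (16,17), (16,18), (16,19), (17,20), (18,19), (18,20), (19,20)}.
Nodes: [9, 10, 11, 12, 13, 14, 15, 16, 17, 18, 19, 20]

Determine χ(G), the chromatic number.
χ(G) = 4

Clique number ω(G) = 4 (lower bound: χ ≥ ω).
The clique on [9, 13, 16, 19] has size 4, forcing χ ≥ 4, and the coloring below uses 4 colors, so χ(G) = 4.
A valid 4-coloring: color 1: [14, 16, 20]; color 2: [11, 12, 19]; color 3: [9, 15, 18]; color 4: [10, 13, 17].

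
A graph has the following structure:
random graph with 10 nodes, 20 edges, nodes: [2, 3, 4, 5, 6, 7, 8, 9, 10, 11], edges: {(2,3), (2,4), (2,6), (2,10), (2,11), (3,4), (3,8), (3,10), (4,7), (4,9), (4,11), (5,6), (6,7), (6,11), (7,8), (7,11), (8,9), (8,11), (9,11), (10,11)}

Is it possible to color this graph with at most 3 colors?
Yes, G is 3-colorable

A valid 3-coloring: color 1: [3, 5, 11]; color 2: [2, 7, 9]; color 3: [4, 6, 8, 10].
(χ(G) = 3 ≤ 3.)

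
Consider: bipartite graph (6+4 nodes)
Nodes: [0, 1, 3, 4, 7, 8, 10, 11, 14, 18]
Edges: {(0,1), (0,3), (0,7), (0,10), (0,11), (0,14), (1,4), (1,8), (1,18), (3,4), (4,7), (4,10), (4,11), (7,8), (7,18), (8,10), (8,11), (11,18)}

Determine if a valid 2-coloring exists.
Yes, G is 2-colorable

A valid 2-coloring: color 1: [0, 4, 8, 18]; color 2: [1, 3, 7, 10, 11, 14].
(χ(G) = 2 ≤ 2.)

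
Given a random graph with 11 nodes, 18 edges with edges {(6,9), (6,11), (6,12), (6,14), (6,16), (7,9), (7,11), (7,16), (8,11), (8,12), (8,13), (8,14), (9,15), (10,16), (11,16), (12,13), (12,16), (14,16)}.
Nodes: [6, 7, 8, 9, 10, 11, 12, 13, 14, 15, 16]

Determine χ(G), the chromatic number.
Clique number ω(G) = 3 (lower bound: χ ≥ ω).
The clique on [8, 12, 13] has size 3, forcing χ ≥ 3, and the coloring below uses 3 colors, so χ(G) = 3.
A valid 3-coloring: color 1: [9, 13, 16]; color 2: [6, 7, 8, 10, 15]; color 3: [11, 12, 14].

χ(G) = 3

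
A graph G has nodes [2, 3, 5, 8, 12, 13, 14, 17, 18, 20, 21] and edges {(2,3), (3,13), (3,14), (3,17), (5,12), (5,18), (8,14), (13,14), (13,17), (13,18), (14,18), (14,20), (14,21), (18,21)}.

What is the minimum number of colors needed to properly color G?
Clique number ω(G) = 3 (lower bound: χ ≥ ω).
The clique on [14, 18, 21] has size 3, forcing χ ≥ 3, and the coloring below uses 3 colors, so χ(G) = 3.
A valid 3-coloring: color 1: [2, 5, 14, 17]; color 2: [3, 8, 12, 18, 20]; color 3: [13, 21].

χ(G) = 3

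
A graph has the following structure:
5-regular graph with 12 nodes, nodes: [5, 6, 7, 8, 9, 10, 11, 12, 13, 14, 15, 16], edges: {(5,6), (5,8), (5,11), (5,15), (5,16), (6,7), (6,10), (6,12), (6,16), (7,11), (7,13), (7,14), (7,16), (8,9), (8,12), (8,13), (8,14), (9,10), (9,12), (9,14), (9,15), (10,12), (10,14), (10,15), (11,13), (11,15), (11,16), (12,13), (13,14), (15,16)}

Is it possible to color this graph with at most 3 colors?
The clique on vertices [5, 11, 15, 16] has size 4 > 3, so it alone needs 4 colors.

No, G is not 3-colorable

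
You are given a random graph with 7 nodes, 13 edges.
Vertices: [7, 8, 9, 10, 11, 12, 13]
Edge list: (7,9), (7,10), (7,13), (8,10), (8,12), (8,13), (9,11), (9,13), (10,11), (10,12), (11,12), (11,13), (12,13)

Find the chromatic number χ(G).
Clique number ω(G) = 3 (lower bound: χ ≥ ω).
The clique on [8, 10, 12] has size 3, forcing χ ≥ 3, and the coloring below uses 3 colors, so χ(G) = 3.
A valid 3-coloring: color 1: [10, 13]; color 2: [7, 8, 11]; color 3: [9, 12].

χ(G) = 3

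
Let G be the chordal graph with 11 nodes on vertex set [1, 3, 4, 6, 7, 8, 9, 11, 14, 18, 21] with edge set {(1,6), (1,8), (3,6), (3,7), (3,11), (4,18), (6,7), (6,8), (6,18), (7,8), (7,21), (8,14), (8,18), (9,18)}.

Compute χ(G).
Clique number ω(G) = 3 (lower bound: χ ≥ ω).
The clique on [1, 6, 8] has size 3, forcing χ ≥ 3, and the coloring below uses 3 colors, so χ(G) = 3.
A valid 3-coloring: color 1: [4, 6, 9, 11, 14, 21]; color 2: [3, 8]; color 3: [1, 7, 18].

χ(G) = 3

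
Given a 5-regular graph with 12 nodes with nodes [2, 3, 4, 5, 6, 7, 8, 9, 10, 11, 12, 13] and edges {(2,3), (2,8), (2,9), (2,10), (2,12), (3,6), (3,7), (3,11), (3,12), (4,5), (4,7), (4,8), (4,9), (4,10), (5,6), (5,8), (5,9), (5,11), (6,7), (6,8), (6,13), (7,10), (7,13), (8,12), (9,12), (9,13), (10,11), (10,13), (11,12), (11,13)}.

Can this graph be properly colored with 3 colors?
No, G is not 3-colorable

Suppose a proper 3-coloring c exists. The clique [2, 3, 12] takes 3 distinct colors; by symmetry let c(2) = 1, c(3) = 2, c(12) = 3.
- Vertex 8: neighbors [2, 12] already have colors [1, 3] ⇒ c(8) = 2.
- Vertex 9: neighbors [2, 12] already have colors [1, 3] ⇒ c(9) = 2.
- Vertex 11: neighbors [3, 12] already have colors [2, 3] ⇒ c(11) = 1.
- Vertex 13: neighbors [11, 9] already have colors [1, 2] ⇒ c(13) = 3.
- Vertex 7: neighbors [3, 13] already have colors [2, 3] ⇒ c(7) = 1.
- Vertex 6: neighbors [7, 3, 13] already have colors [1, 2, 3] — all 3 colors blocked. Contradiction.
The forced assignments end in a contradiction, so G has no proper 3-coloring (χ ≥ 4).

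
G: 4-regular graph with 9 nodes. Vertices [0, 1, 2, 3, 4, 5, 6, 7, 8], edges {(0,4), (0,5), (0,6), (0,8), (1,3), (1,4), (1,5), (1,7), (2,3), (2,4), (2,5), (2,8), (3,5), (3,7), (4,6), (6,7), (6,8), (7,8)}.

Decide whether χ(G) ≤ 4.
Yes, G is 4-colorable

A valid 4-coloring: color 1: [3, 4, 8]; color 2: [0, 2, 7]; color 3: [1, 6]; color 4: [5].
(χ(G) = 4 ≤ 4.)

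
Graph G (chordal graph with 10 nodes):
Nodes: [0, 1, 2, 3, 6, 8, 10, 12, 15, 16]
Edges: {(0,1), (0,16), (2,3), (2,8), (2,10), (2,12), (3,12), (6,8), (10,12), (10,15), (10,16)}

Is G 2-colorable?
The clique on vertices [2, 10, 12] has size 3 > 2, so it alone needs 3 colors.

No, G is not 2-colorable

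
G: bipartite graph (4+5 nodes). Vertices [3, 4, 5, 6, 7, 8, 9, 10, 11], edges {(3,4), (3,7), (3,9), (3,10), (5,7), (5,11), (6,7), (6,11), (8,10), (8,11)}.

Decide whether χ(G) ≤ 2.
Yes, G is 2-colorable

A valid 2-coloring: color 1: [3, 5, 6, 8]; color 2: [4, 7, 9, 10, 11].
(χ(G) = 2 ≤ 2.)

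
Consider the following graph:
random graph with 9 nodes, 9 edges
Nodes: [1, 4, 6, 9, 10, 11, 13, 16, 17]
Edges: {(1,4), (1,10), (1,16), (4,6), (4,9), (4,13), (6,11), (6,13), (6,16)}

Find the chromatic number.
Clique number ω(G) = 3 (lower bound: χ ≥ ω).
The clique on [4, 6, 13] has size 3, forcing χ ≥ 3, and the coloring below uses 3 colors, so χ(G) = 3.
A valid 3-coloring: color 1: [4, 10, 11, 16, 17]; color 2: [1, 6, 9]; color 3: [13].

χ(G) = 3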